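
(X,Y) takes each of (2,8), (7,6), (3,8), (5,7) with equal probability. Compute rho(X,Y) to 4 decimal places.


Cov(X,Y) = -1.5625, Var(X) = 3.6875, Var(Y) = 0.6875
rho = Cov/(sqrt(VarX)*sqrt(VarY)) = -0.9813

-0.9813


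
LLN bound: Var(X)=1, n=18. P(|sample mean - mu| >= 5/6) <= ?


Var(Xbar) = Var(X)/n = 1/18
Chebyshev: P(|Xbar-mu| >= 5/6) <= Var(Xbar)/(5/6)^2 = (1/18)/(25/36) = 2/25

2/25


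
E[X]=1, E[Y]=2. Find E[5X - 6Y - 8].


E[5X - 6Y - 8] = 5*E[X] - 6*E[Y] - 8
= (5)*(1) + (-6)*(2) + (-8)
= 5 - 12 - 8 = -15

-15


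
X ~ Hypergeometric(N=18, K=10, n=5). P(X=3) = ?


P(X=3) = C(10,3)*C(8,2) / C(18,5)
= 120*28 / 8568
= 3360/8568 = 20/51

20/51


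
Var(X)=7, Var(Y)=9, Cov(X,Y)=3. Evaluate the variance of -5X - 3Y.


Var(-5X - 3Y) = (-5)^2*Var(X) + (-3)^2*Var(Y) + 2*(-5)*(-3)*Cov(X,Y)
= 25*7 + 9*9 + 30*3
= 175 + 81 + 90 = 346

346


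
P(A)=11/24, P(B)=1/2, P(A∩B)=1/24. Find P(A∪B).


P(A∪B) = P(A) + P(B) - P(A∩B)
= 11/24 + 1/2 - 1/24 = 11/12

11/12


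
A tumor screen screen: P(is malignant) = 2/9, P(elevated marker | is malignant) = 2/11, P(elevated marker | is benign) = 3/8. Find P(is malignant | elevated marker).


P(A) = P(A|B)P(B) + P(A|B')P(B') = 2/11*2/9 + 3/8*7/9 = 263/792
P(B|A) = P(A|B)P(B)/P(A) = (4/99)/(263/792) = 32/263

32/263


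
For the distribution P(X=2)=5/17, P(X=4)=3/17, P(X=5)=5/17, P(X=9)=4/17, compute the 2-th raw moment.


E[X^2] = sum(x^2 * P(x))
= 4*5/17 + 16*3/17 + 25*5/17 + 81*4/17
= 517/17

517/17


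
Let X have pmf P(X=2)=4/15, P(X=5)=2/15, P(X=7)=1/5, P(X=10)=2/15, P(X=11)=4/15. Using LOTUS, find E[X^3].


E[X^3] = sum(g(x)*P(x))
= 8*4/15 + 125*2/15 + 343*1/5 + 1000*2/15 + 1331*4/15
= 1727/3

1727/3


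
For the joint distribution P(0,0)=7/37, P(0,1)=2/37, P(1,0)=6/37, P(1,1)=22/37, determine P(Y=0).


P(Y=0) = P(0,0)+P(1,0) = 7/37 + 6/37 = 13/37

13/37


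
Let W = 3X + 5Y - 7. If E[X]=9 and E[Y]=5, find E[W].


E[3X + 5Y - 7] = 3*E[X] + 5*E[Y] - 7
= (3)*(9) + (5)*(5) + (-7)
= 27 + 25 - 7 = 45

45


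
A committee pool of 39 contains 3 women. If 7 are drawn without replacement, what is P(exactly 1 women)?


P(X=1) = C(3,1)*C(36,6) / C(39,7)
= 3*1947792 / 15380937
= 5843376/15380937 = 3472/9139

3472/9139


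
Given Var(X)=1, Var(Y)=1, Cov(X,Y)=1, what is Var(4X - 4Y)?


Var(4X - 4Y) = 4^2*Var(X) + (-4)^2*Var(Y) + 2*4*(-4)*Cov(X,Y)
= 16*1 + 16*1 - 32*1
= 16 + 16 - 32 = 0

0


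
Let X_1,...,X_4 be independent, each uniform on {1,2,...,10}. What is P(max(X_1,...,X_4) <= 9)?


P(max <= 9) = P(all X_i <= 9) = (P(X_1 <= 9))^4
= (9/10)^4 = 6561/10000

6561/10000


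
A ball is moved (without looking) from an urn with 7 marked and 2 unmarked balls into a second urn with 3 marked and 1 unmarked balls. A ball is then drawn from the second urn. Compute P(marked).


P(transfer marked) = 7/9; P(transfer unmarked) = 2/9
If marked transferred: Urn II has 4 marked of 5, so P(marked|marked moved) = 4/5
If unmarked transferred: Urn II has 3 marked of 5, so P(marked|unmarked moved) = 3/5
By total probability: P(marked) = 7/9*4/5 + 2/9*3/5 = 34/45

34/45


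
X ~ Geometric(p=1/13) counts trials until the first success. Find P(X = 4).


P(X=4) = (1-p)^3 * p = (12/13)^3 * 1/13
= 1728/2197 * 1/13 = 1728/28561

1728/28561


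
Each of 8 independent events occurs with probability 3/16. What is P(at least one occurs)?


P(at least one) = 1 - P(none)
P(none) = (1 - 3/16)^8 = (13/16)^8 = 815730721/4294967296
P(at least one) = 1 - 815730721/4294967296 = 3479236575/4294967296

3479236575/4294967296


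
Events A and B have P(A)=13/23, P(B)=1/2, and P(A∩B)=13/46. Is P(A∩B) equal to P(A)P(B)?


P(A)*P(B) = 13/23*1/2 = 13/46
P(A∩B) = 13/46, which equals P(A)P(B), so independent

Yes, A and B are independent


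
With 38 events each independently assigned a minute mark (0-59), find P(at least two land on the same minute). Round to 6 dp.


P(all different) = prod((60-i)/60 for i=0..37) = 0.000000
P(at least one match) = 1 - 0.000000 = 1.000000

1.000000


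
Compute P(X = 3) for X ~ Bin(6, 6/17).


P(X=3) = C(6,3) * p^3 * (1-p)^3
= 20 * 216/4913 * 1331/4913
= 5749920/24137569

5749920/24137569


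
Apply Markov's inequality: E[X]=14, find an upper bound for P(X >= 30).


Markov: P(X >= a) <= E[X]/a
P(X >= 30) <= 14/30 = 7/15

7/15


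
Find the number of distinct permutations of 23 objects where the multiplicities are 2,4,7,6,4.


23! = 25852016738884976640000
Denominator: 2!=2 * 4!=24 * 7!=5040 * 6!=720 * 4!=24
Coefficient = 25852016738884976640000 / 4180377600 = 6184134356400

6184134356400


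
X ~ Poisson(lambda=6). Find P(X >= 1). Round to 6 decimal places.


P(X>=1) = 1 - P(X<=0) = 1 - (e^(-6)*6^0/0!)
≈ 1 - 0.0024787522 = 0.9975212478
≈ 0.997521

0.997521


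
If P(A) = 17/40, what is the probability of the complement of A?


P(A') = 1 - P(A) = 1 - 17/40 = 23/40

23/40


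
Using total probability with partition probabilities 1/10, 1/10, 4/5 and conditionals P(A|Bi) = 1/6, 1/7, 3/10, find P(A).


P(A) = P(A|B1)P(B1) + P(A|B2)P(B2) + P(A|B3)P(B3)
= 1/6*1/10 + 1/7*1/10 + 3/10*4/5
= 1/60 + 1/70 + 6/25 = 569/2100

569/2100


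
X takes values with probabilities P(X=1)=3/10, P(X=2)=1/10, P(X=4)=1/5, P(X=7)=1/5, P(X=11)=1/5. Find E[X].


E[X] = sum(x * P(x))
= 1*3/10 + 2*1/10 + 4*1/5 + 7*1/5 + 11*1/5
= 49/10

49/10


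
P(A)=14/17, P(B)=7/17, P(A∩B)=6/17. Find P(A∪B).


P(A∪B) = P(A) + P(B) - P(A∩B)
= 14/17 + 7/17 - 6/17 = 15/17

15/17


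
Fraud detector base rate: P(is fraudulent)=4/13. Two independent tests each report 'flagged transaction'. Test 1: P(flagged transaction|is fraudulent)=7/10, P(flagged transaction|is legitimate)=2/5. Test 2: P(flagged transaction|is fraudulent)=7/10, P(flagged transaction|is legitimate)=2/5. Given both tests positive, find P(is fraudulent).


After test 1: P(+) = 7/10*4/13 + 2/5*9/13 = 32/65
P(B|+) = (14/65)/(32/65) = 7/16
After test 2 (use post1 as new prior): P(+) = 7/10*7/16 + 2/5*9/16 = 17/32
P(B|+,+) = (49/160)/(17/32) = 49/85

49/85


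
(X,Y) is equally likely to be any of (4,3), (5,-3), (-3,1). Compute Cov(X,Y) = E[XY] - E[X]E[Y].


E[X]=2, E[Y]=1/3, E[XY]=-2
Cov(X,Y) = E[XY] - E[X]E[Y] = -2 - 2*1/3 = -8/3

-8/3


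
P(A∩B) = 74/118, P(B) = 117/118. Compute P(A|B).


P(A|B) = P(A∩B)/P(B) = (74/118)/(117/118) = 74/117

74/117


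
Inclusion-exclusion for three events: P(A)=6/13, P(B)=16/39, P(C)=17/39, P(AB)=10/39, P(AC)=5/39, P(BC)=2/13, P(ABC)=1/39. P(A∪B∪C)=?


P(A∪B∪C) = P(A)+P(B)+P(C) - P(AB)-P(AC)-P(BC) + P(ABC)
= 6/13+16/39+17/39 - 10/39-5/39-2/13 + 1/39
= 31/39

31/39


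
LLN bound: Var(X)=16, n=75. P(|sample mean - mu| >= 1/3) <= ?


Var(Xbar) = Var(X)/n = 16/75
Chebyshev: P(|Xbar-mu| >= 1/3) <= Var(Xbar)/(1/3)^2 = (16/75)/(1/9) = 48/25
Bound exceeds 1, so trivial bound: 1

1


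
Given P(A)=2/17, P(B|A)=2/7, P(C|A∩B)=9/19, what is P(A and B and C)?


P(A∩B∩C) = P(A) * P(B|A) * P(C|A∩B)
= 2/17 * 2/7 * 9/19
= 4/119 * 9/19 = 36/2261

36/2261


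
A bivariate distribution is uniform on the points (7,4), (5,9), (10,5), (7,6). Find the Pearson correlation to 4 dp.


Cov(X,Y) = -2.2500, Var(X) = 3.1875, Var(Y) = 3.5000
rho = Cov/(sqrt(VarX)*sqrt(VarY)) = -0.6736

-0.6736


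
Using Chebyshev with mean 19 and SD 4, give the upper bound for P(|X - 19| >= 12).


k = 12/4 = 3
Chebyshev: P(|X-mu| >= k*sigma) <= 1/k^2 = 1/3^2 = 1/9

1/9


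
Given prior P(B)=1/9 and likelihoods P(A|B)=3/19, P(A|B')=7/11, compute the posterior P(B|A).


P(A) = P(A|B)P(B) + P(A|B')P(B') = 3/19*1/9 + 7/11*8/9 = 1097/1881
P(B|A) = P(A|B)P(B)/P(A) = (1/57)/(1097/1881) = 33/1097

33/1097


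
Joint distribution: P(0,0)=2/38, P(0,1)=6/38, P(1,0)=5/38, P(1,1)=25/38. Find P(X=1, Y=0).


Read from table: P(X=1, Y=0) = 5/38

5/38


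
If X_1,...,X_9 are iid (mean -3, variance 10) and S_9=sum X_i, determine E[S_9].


E[S_n] = n*E[X_1] = 9*-3 = -27

-27


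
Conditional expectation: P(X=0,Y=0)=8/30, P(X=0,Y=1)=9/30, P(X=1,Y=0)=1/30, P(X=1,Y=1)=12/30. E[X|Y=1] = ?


P(Y=1) = 21/30
E[X|Y=1] = (0*9 + 1*12)/21 = 12/21 = 4/7

4/7


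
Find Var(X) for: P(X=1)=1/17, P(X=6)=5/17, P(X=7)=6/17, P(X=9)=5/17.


E[X] = 118/17, E[X^2] = 880/17
Var(X) = E[X^2] - (E[X])^2 = 880/17 - (118/17)^2 = 1036/289

1036/289


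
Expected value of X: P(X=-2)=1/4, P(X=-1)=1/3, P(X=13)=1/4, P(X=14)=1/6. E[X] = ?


E[X] = sum(x * P(x))
= -2*1/4 - 1*1/3 + 13*1/4 + 14*1/6
= 19/4

19/4


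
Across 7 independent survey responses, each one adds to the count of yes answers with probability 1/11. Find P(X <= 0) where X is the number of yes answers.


P(X<=0) = P(X=0)
= 10000000/19487171
= 10000000/19487171

10000000/19487171


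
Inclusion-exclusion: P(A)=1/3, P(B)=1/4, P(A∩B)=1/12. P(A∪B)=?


P(A∪B) = P(A) + P(B) - P(A∩B)
= 1/3 + 1/4 - 1/12 = 1/2

1/2


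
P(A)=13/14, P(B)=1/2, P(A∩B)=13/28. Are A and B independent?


P(A)*P(B) = 13/14*1/2 = 13/28
P(A∩B) = 13/28, which equals P(A)P(B), so independent

Yes, A and B are independent


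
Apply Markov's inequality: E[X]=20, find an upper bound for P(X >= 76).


Markov: P(X >= a) <= E[X]/a
P(X >= 76) <= 20/76 = 5/19

5/19


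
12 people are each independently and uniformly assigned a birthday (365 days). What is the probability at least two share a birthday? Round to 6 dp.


P(all different) = prod((365-i)/365 for i=0..11) = 0.832975
P(at least one match) = 1 - 0.832975 = 0.167025

0.167025


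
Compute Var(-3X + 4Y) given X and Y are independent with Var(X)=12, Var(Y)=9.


Independence => Cov(X,Y)=0
Var(-3X + 4Y) = (-3)^2*Var(X) + 4^2*Var(Y)
= 9*12 + 16*9 = 252

252


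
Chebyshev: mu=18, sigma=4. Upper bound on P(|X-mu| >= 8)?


k = 8/4 = 2
Chebyshev: P(|X-mu| >= k*sigma) <= 1/k^2 = 1/2^2 = 1/4

1/4


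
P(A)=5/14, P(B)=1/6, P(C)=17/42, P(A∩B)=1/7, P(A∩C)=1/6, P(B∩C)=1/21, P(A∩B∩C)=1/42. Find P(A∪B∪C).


P(A∪B∪C) = P(A)+P(B)+P(C) - P(AB)-P(AC)-P(BC) + P(ABC)
= 5/14+1/6+17/42 - 1/7-1/6-1/21 + 1/42
= 25/42

25/42


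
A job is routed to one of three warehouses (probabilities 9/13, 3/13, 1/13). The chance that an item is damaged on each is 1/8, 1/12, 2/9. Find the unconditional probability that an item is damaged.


P(A) = P(A|B1)P(B1) + P(A|B2)P(B2) + P(A|B3)P(B3)
= 1/8*9/13 + 1/12*3/13 + 2/9*1/13
= 9/104 + 1/52 + 2/117 = 115/936

115/936


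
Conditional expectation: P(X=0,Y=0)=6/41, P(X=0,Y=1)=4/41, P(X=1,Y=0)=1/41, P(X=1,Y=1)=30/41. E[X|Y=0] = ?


P(Y=0) = 7/41
E[X|Y=0] = (0*6 + 1*1)/7 = 1/7

1/7


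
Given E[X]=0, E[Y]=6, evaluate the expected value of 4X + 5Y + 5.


E[4X + 5Y + 5] = 4*E[X] + 5*E[Y] + 5
= (4)*(0) + (5)*(6) + (5)
= 0 + 30 + 5 = 35

35


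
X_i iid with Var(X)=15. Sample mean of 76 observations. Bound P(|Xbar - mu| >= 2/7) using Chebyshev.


Var(Xbar) = Var(X)/n = 15/76
Chebyshev: P(|Xbar-mu| >= 2/7) <= Var(Xbar)/(2/7)^2 = (15/76)/(4/49) = 735/304
Bound exceeds 1, so trivial bound: 1

1


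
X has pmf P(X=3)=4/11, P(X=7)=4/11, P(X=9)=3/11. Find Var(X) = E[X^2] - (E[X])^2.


E[X] = 67/11, E[X^2] = 475/11
Var(X) = E[X^2] - (E[X])^2 = 475/11 - (67/11)^2 = 736/121

736/121


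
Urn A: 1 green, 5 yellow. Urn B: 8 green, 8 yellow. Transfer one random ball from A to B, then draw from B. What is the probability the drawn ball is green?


P(transfer green) = 1/6; P(transfer yellow) = 5/6
If green transferred: Urn II has 9 green of 17, so P(green|green moved) = 9/17
If yellow transferred: Urn II has 8 green of 17, so P(green|yellow moved) = 8/17
By total probability: P(green) = 1/6*9/17 + 5/6*8/17 = 49/102

49/102


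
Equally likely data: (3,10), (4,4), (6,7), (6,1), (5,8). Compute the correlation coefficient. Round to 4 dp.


Cov(X,Y) = -2.0000, Var(X) = 1.3600, Var(Y) = 10.0000
rho = Cov/(sqrt(VarX)*sqrt(VarY)) = -0.5423

-0.5423


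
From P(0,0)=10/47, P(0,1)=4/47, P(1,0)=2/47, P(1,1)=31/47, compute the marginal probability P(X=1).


P(X=1) = P(1,0)+P(1,1) = 2/47 + 31/47 = 33/47

33/47


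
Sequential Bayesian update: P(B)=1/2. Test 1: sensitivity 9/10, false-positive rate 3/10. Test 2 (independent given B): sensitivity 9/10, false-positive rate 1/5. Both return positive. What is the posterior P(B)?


After test 1: P(+) = 9/10*1/2 + 3/10*1/2 = 3/5
P(B|+) = (9/20)/(3/5) = 3/4
After test 2 (use post1 as new prior): P(+) = 9/10*3/4 + 1/5*1/4 = 29/40
P(B|+,+) = (27/40)/(29/40) = 27/29

27/29


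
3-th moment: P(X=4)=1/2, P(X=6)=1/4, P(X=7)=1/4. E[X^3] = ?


E[X^3] = sum(x^3 * P(x))
= 64*1/2 + 216*1/4 + 343*1/4
= 687/4

687/4


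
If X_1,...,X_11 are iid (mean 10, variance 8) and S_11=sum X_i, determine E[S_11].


E[S_n] = n*E[X_1] = 11*10 = 110

110


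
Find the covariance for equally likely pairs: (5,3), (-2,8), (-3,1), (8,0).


E[X]=2, E[Y]=3, E[XY]=-1
Cov(X,Y) = E[XY] - E[X]E[Y] = -1 - 2*3 = -7

-7


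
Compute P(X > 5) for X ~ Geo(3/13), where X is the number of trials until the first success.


P(X > 5) = P(first 5 trials all fail) = (1-p)^5 = (10/13)^5 = 100000/371293

100000/371293


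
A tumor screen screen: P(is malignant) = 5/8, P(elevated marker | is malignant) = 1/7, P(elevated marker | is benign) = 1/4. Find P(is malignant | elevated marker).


P(A) = P(A|B)P(B) + P(A|B')P(B') = 1/7*5/8 + 1/4*3/8 = 41/224
P(B|A) = P(A|B)P(B)/P(A) = (5/56)/(41/224) = 20/41

20/41


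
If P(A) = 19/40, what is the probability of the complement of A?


P(A') = 1 - P(A) = 1 - 19/40 = 21/40

21/40


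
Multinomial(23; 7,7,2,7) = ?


23! = 25852016738884976640000
Denominator: 7!=5040 * 7!=5040 * 2!=2 * 7!=5040
Coefficient = 25852016738884976640000 / 256048128000 = 100965458880

100965458880


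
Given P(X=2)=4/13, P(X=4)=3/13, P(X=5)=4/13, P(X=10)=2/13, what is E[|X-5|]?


E[|X-5|] = sum(g(x)*P(x))
= 3*4/13 + 1*3/13 + 0*4/13 + 5*2/13
= 25/13

25/13


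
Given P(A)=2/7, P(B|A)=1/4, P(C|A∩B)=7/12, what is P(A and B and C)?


P(A∩B∩C) = P(A) * P(B|A) * P(C|A∩B)
= 2/7 * 1/4 * 7/12
= 1/14 * 7/12 = 1/24

1/24


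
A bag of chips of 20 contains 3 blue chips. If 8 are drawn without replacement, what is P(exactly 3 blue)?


P(X=3) = C(3,3)*C(17,5) / C(20,8)
= 1*6188 / 125970
= 6188/125970 = 14/285

14/285


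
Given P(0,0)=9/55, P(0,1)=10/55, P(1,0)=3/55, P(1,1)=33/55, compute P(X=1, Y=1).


Read from table: P(X=1, Y=1) = 33/55 = 3/5

3/5


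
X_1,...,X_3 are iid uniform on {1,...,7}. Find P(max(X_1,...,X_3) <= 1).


P(max <= 1) = P(all X_i <= 1) = (P(X_1 <= 1))^3
= (1/7)^3 = 1/343

1/343


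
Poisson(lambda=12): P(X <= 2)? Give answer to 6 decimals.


P(X<=2) = e^(-12)*12^0/0! + e^(-12)*12^1/1! + e^(-12)*12^2/2!
≈ 0.0000061442 + 0.0000737305 + 0.0004423833
= 0.0005222580
≈ 0.000522

0.000522


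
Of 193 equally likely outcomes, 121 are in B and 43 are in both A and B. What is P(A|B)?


P(A|B) = P(A∩B)/P(B) = (43/193)/(121/193) = 43/121

43/121


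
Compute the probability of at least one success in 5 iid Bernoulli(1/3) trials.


P(at least one) = 1 - P(none)
P(none) = (1 - 1/3)^5 = (2/3)^5 = 32/243
P(at least one) = 1 - 32/243 = 211/243

211/243


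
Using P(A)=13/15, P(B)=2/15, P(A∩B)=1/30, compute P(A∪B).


P(A∪B) = P(A) + P(B) - P(A∩B)
= 13/15 + 2/15 - 1/30 = 29/30

29/30


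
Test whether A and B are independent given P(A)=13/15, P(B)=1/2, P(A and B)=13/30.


P(A)*P(B) = 13/15*1/2 = 13/30
P(A∩B) = 13/30, which equals P(A)P(B), so independent

Yes, A and B are independent


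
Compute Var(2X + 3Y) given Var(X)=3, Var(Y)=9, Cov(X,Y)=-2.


Var(2X + 3Y) = 2^2*Var(X) + 3^2*Var(Y) + 2*2*3*Cov(X,Y)
= 4*3 + 9*9 + 12*(-2)
= 12 + 81 - 24 = 69

69


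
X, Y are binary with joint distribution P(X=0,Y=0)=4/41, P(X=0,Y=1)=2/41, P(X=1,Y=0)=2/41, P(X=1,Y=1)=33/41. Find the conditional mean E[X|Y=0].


P(Y=0) = 6/41
E[X|Y=0] = (0*4 + 1*2)/6 = 2/6 = 1/3

1/3


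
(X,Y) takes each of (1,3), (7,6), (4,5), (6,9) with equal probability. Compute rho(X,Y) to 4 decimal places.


Cov(X,Y) = 3.8750, Var(X) = 5.2500, Var(Y) = 4.6875
rho = Cov/(sqrt(VarX)*sqrt(VarY)) = 0.7811

0.7811


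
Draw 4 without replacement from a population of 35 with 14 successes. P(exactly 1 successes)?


P(X=1) = C(14,1)*C(21,3) / C(35,4)
= 14*1330 / 52360
= 18620/52360 = 133/374

133/374


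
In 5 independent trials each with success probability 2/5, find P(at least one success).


P(at least one) = 1 - P(none)
P(none) = (1 - 2/5)^5 = (3/5)^5 = 243/3125
P(at least one) = 1 - 243/3125 = 2882/3125

2882/3125


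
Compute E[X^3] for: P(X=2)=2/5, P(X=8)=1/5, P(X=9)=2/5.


E[X^3] = sum(x^3 * P(x))
= 8*2/5 + 512*1/5 + 729*2/5
= 1986/5

1986/5


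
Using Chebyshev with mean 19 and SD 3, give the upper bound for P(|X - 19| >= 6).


k = 6/3 = 2
Chebyshev: P(|X-mu| >= k*sigma) <= 1/k^2 = 1/2^2 = 1/4

1/4


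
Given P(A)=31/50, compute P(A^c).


P(A') = 1 - P(A) = 1 - 31/50 = 19/50

19/50


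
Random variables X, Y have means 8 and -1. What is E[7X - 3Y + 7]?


E[7X - 3Y + 7] = 7*E[X] - 3*E[Y] + 7
= (7)*(8) + (-3)*(-1) + (7)
= 56 + 3 + 7 = 66

66


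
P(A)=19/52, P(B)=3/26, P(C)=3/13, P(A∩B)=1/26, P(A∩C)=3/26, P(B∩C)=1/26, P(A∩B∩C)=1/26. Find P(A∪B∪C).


P(A∪B∪C) = P(A)+P(B)+P(C) - P(AB)-P(AC)-P(BC) + P(ABC)
= 19/52+3/26+3/13 - 1/26-3/26-1/26 + 1/26
= 29/52

29/52


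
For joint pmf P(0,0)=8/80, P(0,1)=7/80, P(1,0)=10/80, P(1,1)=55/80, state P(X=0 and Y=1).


Read from table: P(X=0, Y=1) = 7/80

7/80


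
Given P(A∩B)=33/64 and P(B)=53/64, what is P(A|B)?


P(A|B) = P(A∩B)/P(B) = (99/192)/(159/192) = 99/159 = 33/53

33/53


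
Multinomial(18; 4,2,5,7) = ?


18! = 6402373705728000
Denominator: 4!=24 * 2!=2 * 5!=120 * 7!=5040
Coefficient = 6402373705728000 / 29030400 = 220540320

220540320


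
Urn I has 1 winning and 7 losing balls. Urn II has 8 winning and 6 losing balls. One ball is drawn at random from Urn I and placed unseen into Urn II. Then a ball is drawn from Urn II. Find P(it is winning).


P(transfer winning) = 1/8; P(transfer losing) = 7/8
If winning transferred: Urn II has 9 winning of 15, so P(winning|winning moved) = 3/5
If losing transferred: Urn II has 8 winning of 15, so P(winning|losing moved) = 8/15
By total probability: P(winning) = 1/8*3/5 + 7/8*8/15 = 13/24

13/24


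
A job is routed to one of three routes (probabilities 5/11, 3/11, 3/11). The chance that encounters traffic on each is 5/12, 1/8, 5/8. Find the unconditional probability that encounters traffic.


P(A) = P(A|B1)P(B1) + P(A|B2)P(B2) + P(A|B3)P(B3)
= 5/12*5/11 + 1/8*3/11 + 5/8*3/11
= 25/132 + 3/88 + 15/88 = 13/33

13/33


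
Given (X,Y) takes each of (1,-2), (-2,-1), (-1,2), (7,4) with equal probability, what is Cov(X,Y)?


E[X]=5/4, E[Y]=3/4, E[XY]=13/2
Cov(X,Y) = E[XY] - E[X]E[Y] = 13/2 - 5/4*3/4 = 89/16

89/16


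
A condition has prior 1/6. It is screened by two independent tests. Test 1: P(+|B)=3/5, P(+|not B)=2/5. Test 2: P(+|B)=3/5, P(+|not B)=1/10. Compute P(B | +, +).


After test 1: P(+) = 3/5*1/6 + 2/5*5/6 = 13/30
P(B|+) = (1/10)/(13/30) = 3/13
After test 2 (use post1 as new prior): P(+) = 3/5*3/13 + 1/10*10/13 = 14/65
P(B|+,+) = (9/65)/(14/65) = 9/14

9/14


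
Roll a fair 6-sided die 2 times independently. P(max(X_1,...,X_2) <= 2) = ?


P(max <= 2) = P(all X_i <= 2) = (P(X_1 <= 2))^2
= (2/6)^2 = (1/3)^2 = 1/9

1/9


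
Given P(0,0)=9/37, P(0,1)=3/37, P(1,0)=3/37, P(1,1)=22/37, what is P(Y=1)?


P(Y=1) = P(0,1)+P(1,1) = 3/37 + 22/37 = 25/37

25/37


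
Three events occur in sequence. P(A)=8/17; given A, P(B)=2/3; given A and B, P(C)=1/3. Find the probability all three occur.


P(A∩B∩C) = P(A) * P(B|A) * P(C|A∩B)
= 8/17 * 2/3 * 1/3
= 16/51 * 1/3 = 16/153

16/153


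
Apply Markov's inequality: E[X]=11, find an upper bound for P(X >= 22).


Markov: P(X >= a) <= E[X]/a
P(X >= 22) <= 11/22 = 1/2

1/2


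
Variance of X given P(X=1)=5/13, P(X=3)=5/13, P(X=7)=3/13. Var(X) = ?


E[X] = 41/13, E[X^2] = 197/13
Var(X) = E[X^2] - (E[X])^2 = 197/13 - (41/13)^2 = 880/169

880/169


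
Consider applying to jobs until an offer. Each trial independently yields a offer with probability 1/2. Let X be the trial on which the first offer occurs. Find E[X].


For geometric (trials until first success), E[X] = 1/p = 1/(1/2) = 2

2


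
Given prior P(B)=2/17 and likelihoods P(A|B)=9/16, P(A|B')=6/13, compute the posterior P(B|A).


P(A) = P(A|B)P(B) + P(A|B')P(B') = 9/16*2/17 + 6/13*15/17 = 837/1768
P(B|A) = P(A|B)P(B)/P(A) = (9/136)/(837/1768) = 13/93

13/93


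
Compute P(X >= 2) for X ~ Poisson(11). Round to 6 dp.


P(X>=2) = 1 - P(X<=1) = 1 - (e^(-11)*11^0/0! + e^(-11)*11^1/1!)
≈ 1 - (0.0000167017 + 0.0001837187)
= 1 - 0.0002004204 = 0.9997995796
≈ 0.999800

0.999800


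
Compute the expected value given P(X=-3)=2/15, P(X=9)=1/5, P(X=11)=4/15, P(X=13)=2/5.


E[X] = sum(x * P(x))
= -3*2/15 + 9*1/5 + 11*4/15 + 13*2/5
= 143/15

143/15


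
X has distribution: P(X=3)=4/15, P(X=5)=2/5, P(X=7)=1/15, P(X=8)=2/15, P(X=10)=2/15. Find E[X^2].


E[X^2] = sum(g(x)*P(x))
= 9*4/15 + 25*2/5 + 49*1/15 + 64*2/15 + 100*2/15
= 563/15

563/15


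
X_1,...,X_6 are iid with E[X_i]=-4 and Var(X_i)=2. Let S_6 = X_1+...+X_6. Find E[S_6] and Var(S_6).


E[S_n] = n*mu = 6*-4 = -24
Var(S_n) = n*sigma^2 = 6*2 = 12

E[S_6]=-24, Var(S_6)=12


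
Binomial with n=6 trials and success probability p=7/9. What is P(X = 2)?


P(X=2) = C(6,2) * p^2 * (1-p)^4
= 15 * 49/81 * 16/6561
= 3920/177147

3920/177147


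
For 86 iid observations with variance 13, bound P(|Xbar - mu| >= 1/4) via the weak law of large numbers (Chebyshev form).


Var(Xbar) = Var(X)/n = 13/86
Chebyshev: P(|Xbar-mu| >= 1/4) <= Var(Xbar)/(1/4)^2 = (13/86)/(1/16) = 104/43
Bound exceeds 1, so trivial bound: 1

1


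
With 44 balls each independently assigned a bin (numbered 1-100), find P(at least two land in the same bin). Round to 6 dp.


P(all different) = prod((100-i)/100 for i=0..43) = 0.000013
P(at least one match) = 1 - 0.000013 = 0.999987

0.999987


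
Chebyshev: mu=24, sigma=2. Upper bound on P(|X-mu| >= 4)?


k = 4/2 = 2
Chebyshev: P(|X-mu| >= k*sigma) <= 1/k^2 = 1/2^2 = 1/4

1/4


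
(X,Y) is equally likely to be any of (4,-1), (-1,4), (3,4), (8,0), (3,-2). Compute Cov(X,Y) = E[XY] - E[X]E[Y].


E[X]=17/5, E[Y]=1, E[XY]=-2/5
Cov(X,Y) = E[XY] - E[X]E[Y] = -2/5 - 17/5*1 = -19/5

-19/5


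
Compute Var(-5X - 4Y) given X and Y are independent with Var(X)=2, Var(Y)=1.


Independence => Cov(X,Y)=0
Var(-5X - 4Y) = (-5)^2*Var(X) + (-4)^2*Var(Y)
= 25*2 + 16*1 = 66

66


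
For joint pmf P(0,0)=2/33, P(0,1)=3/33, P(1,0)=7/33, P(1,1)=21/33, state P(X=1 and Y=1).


Read from table: P(X=1, Y=1) = 21/33 = 7/11

7/11


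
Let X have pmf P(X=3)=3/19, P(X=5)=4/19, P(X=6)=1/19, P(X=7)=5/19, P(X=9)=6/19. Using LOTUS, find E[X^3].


E[X^3] = sum(g(x)*P(x))
= 27*3/19 + 125*4/19 + 216*1/19 + 343*5/19 + 729*6/19
= 6886/19

6886/19


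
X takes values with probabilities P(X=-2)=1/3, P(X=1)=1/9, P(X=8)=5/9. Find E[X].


E[X] = sum(x * P(x))
= -2*1/3 + 1*1/9 + 8*5/9
= 35/9

35/9


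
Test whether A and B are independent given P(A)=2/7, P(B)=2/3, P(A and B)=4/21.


P(A)*P(B) = 2/7*2/3 = 4/21
P(A∩B) = 4/21, which equals P(A)P(B), so independent

Yes, A and B are independent


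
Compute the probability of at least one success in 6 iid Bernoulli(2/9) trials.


P(at least one) = 1 - P(none)
P(none) = (1 - 2/9)^6 = (7/9)^6 = 117649/531441
P(at least one) = 1 - 117649/531441 = 413792/531441

413792/531441


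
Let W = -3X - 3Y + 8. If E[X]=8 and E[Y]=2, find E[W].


E[-3X - 3Y + 8] = -3*E[X] - 3*E[Y] + 8
= (-3)*(8) + (-3)*(2) + (8)
= -24 - 6 + 8 = -22

-22


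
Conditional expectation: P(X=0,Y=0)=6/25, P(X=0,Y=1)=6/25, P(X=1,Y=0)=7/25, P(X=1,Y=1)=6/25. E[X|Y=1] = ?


P(Y=1) = 12/25
E[X|Y=1] = (0*6 + 1*6)/12 = 6/12 = 1/2

1/2


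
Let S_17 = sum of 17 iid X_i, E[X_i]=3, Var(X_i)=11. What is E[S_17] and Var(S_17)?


E[S_n] = n*mu = 17*3 = 51
Var(S_n) = n*sigma^2 = 17*11 = 187

E[S_17]=51, Var(S_17)=187


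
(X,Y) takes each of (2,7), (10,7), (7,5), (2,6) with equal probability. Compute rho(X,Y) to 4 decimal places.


Cov(X,Y) = -0.0625, Var(X) = 11.6875, Var(Y) = 0.6875
rho = Cov/(sqrt(VarX)*sqrt(VarY)) = -0.0220

-0.0220


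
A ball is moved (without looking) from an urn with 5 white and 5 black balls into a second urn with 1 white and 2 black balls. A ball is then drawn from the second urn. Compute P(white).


P(transfer white) = 5/10 = 1/2; P(transfer black) = 1/2
If white transferred: Urn II has 2 white of 4, so P(white|white moved) = 1/2
If black transferred: Urn II has 1 white of 4, so P(white|black moved) = 1/4
By total probability: P(white) = 1/2*1/2 + 1/2*1/4 = 3/8

3/8


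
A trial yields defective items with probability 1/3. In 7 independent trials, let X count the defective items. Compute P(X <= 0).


P(X<=0) = P(X=0)
= 128/2187
= 128/2187

128/2187


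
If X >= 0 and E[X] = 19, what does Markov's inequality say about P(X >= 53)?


Markov: P(X >= a) <= E[X]/a
P(X >= 53) <= 19/53

19/53


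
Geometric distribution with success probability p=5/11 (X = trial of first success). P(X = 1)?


P(X=1) = (1-p)^0 * p = (6/11)^0 * 5/11
= 1 * 5/11 = 5/11

5/11


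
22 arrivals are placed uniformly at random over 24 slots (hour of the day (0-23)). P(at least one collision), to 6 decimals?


P(all different) = prod((24-i)/24 for i=0..21) = 0.000000
P(at least one match) = 1 - 0.000000 = 1.000000

1.000000


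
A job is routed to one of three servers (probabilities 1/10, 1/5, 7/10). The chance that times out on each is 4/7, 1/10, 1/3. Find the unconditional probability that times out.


P(A) = P(A|B1)P(B1) + P(A|B2)P(B2) + P(A|B3)P(B3)
= 4/7*1/10 + 1/10*1/5 + 1/3*7/10
= 2/35 + 1/50 + 7/30 = 163/525

163/525


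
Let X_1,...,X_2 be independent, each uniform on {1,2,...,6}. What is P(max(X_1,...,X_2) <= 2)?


P(max <= 2) = P(all X_i <= 2) = (P(X_1 <= 2))^2
= (2/6)^2 = (1/3)^2 = 1/9

1/9


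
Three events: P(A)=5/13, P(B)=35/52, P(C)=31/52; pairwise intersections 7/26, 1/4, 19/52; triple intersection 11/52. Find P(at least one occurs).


P(A∪B∪C) = P(A)+P(B)+P(C) - P(AB)-P(AC)-P(BC) + P(ABC)
= 5/13+35/52+31/52 - 7/26-1/4-19/52 + 11/52
= 51/52

51/52


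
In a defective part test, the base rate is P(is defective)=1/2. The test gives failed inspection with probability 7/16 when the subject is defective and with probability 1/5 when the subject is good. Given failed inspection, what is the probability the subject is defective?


P(A) = P(A|B)P(B) + P(A|B')P(B') = 7/16*1/2 + 1/5*1/2 = 51/160
P(B|A) = P(A|B)P(B)/P(A) = (7/32)/(51/160) = 35/51

35/51


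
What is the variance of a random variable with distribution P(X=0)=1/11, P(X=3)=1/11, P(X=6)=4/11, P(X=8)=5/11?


E[X] = 67/11, E[X^2] = 43
Var(X) = E[X^2] - (E[X])^2 = 43 - (67/11)^2 = 714/121

714/121


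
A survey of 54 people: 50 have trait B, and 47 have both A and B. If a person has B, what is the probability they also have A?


P(A|B) = P(A∩B)/P(B) = (47/54)/(50/54) = 47/50

47/50


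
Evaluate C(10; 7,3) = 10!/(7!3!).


10! = 3628800
Denominator: 7!=5040 * 3!=6
Coefficient = 3628800 / 30240 = 120

120


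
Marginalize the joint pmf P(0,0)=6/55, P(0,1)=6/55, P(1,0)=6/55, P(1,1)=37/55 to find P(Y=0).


P(Y=0) = P(0,0)+P(1,0) = 6/55 + 6/55 = 12/55

12/55


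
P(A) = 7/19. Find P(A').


P(A') = 1 - P(A) = 1 - 7/19 = 12/19

12/19


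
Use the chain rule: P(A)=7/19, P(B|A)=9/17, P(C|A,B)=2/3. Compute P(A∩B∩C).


P(A∩B∩C) = P(A) * P(B|A) * P(C|A∩B)
= 7/19 * 9/17 * 2/3
= 63/323 * 2/3 = 42/323

42/323


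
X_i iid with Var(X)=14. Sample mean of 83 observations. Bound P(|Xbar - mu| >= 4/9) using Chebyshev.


Var(Xbar) = Var(X)/n = 14/83
Chebyshev: P(|Xbar-mu| >= 4/9) <= Var(Xbar)/(4/9)^2 = (14/83)/(16/81) = 567/664

567/664


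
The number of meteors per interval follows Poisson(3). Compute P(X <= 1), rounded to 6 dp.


P(X<=1) = e^(-3)*3^0/0! + e^(-3)*3^1/1!
≈ 0.0497870684 + 0.1493612051
= 0.1991482735
≈ 0.199148

0.199148


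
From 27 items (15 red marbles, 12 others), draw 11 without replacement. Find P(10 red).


P(X=10) = C(15,10)*C(12,1) / C(27,11)
= 3003*12 / 13037895
= 36036/13037895 = 308/111435

308/111435


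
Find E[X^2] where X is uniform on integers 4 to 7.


E[X^2] = (1/4) * sum(x^2 for x=4..7)
= 126/4 = 63/2

63/2


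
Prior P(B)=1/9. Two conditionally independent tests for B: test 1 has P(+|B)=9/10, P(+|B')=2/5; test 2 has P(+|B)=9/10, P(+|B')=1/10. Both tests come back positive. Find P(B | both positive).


After test 1: P(+) = 9/10*1/9 + 2/5*8/9 = 41/90
P(B|+) = (1/10)/(41/90) = 9/41
After test 2 (use post1 as new prior): P(+) = 9/10*9/41 + 1/10*32/41 = 113/410
P(B|+,+) = (81/410)/(113/410) = 81/113

81/113


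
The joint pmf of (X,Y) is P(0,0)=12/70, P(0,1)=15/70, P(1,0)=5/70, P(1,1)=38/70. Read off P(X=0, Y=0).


Read from table: P(X=0, Y=0) = 12/70 = 6/35

6/35


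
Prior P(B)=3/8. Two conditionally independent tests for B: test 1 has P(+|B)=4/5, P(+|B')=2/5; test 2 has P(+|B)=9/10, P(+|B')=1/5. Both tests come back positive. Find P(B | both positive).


After test 1: P(+) = 4/5*3/8 + 2/5*5/8 = 11/20
P(B|+) = (3/10)/(11/20) = 6/11
After test 2 (use post1 as new prior): P(+) = 9/10*6/11 + 1/5*5/11 = 32/55
P(B|+,+) = (27/55)/(32/55) = 27/32

27/32


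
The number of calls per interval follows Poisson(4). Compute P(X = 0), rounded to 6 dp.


P(X=0) = e^(-4) * 4^0 / 0!
≈ 0.01831563889 * 1 / 1
≈ 0.018316

0.018316


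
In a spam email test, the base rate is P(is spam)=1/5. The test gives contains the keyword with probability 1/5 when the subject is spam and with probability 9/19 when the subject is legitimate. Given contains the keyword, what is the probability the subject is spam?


P(A) = P(A|B)P(B) + P(A|B')P(B') = 1/5*1/5 + 9/19*4/5 = 199/475
P(B|A) = P(A|B)P(B)/P(A) = (1/25)/(199/475) = 19/199

19/199


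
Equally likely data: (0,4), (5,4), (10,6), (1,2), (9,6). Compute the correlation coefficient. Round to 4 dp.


Cov(X,Y) = 5.2000, Var(X) = 16.4000, Var(Y) = 2.2400
rho = Cov/(sqrt(VarX)*sqrt(VarY)) = 0.8579

0.8579


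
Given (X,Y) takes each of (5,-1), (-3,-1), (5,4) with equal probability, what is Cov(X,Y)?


E[X]=7/3, E[Y]=2/3, E[XY]=6
Cov(X,Y) = E[XY] - E[X]E[Y] = 6 - 7/3*2/3 = 40/9

40/9


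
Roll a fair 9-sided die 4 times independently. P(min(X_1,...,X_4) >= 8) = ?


P(min >= 8) = P(all X_i >= 8) = (P(X_1 >= 8))^4
= (2/9)^4 = 16/6561

16/6561


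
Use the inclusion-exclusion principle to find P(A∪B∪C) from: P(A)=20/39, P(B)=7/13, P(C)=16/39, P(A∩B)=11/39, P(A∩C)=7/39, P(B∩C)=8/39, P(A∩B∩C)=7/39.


P(A∪B∪C) = P(A)+P(B)+P(C) - P(AB)-P(AC)-P(BC) + P(ABC)
= 20/39+7/13+16/39 - 11/39-7/39-8/39 + 7/39
= 38/39

38/39


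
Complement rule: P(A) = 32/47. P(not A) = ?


P(A') = 1 - P(A) = 1 - 32/47 = 15/47

15/47


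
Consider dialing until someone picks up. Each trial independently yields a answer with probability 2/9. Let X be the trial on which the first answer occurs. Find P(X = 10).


P(X=10) = (1-p)^9 * p = (7/9)^9 * 2/9
= 40353607/387420489 * 2/9 = 80707214/3486784401

80707214/3486784401


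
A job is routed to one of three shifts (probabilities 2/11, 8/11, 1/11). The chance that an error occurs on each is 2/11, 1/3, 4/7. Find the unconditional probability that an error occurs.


P(A) = P(A|B1)P(B1) + P(A|B2)P(B2) + P(A|B3)P(B3)
= 2/11*2/11 + 1/3*8/11 + 4/7*1/11
= 4/121 + 8/33 + 4/77 = 832/2541

832/2541


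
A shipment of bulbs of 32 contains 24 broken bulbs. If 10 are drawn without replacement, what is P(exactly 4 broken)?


P(X=4) = C(24,4)*C(8,6) / C(32,10)
= 10626*28 / 64512240
= 297528/64512240 = 539/116870

539/116870


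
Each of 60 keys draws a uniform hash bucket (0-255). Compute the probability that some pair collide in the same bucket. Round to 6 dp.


P(all different) = prod((256-i)/256 for i=0..59) = 0.000541
P(at least one match) = 1 - 0.000541 = 0.999459

0.999459


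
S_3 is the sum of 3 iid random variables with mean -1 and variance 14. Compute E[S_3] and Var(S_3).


E[S_n] = n*mu = 3*-1 = -3
Var(S_n) = n*sigma^2 = 3*14 = 42

E[S_3]=-3, Var(S_3)=42


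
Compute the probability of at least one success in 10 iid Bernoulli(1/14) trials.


P(at least one) = 1 - P(none)
P(none) = (1 - 1/14)^10 = (13/14)^10 = 137858491849/289254654976
P(at least one) = 1 - 137858491849/289254654976 = 151396163127/289254654976

151396163127/289254654976


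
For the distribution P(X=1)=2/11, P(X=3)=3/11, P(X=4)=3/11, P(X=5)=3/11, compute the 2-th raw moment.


E[X^2] = sum(x^2 * P(x))
= 1*2/11 + 9*3/11 + 16*3/11 + 25*3/11
= 152/11

152/11


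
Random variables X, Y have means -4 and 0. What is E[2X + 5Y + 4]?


E[2X + 5Y + 4] = 2*E[X] + 5*E[Y] + 4
= (2)*(-4) + (5)*(0) + (4)
= -8 + 0 + 4 = -4

-4


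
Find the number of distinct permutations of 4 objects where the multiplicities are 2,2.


4! = 24
Denominator: 2!=2 * 2!=2
Coefficient = 24 / 4 = 6

6


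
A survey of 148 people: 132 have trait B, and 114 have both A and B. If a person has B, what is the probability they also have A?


P(A|B) = P(A∩B)/P(B) = (114/148)/(132/148) = 114/132 = 19/22

19/22


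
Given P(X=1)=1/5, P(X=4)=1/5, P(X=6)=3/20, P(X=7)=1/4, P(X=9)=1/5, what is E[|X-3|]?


E[|X-3|] = sum(g(x)*P(x))
= 2*1/5 + 1*1/5 + 3*3/20 + 4*1/4 + 6*1/5
= 13/4

13/4


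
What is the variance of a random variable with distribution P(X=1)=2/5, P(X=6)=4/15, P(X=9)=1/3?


E[X] = 5, E[X^2] = 37
Var(X) = E[X^2] - (E[X])^2 = 37 - (5)^2 = 12

12


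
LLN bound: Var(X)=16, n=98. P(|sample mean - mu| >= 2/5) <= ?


Var(Xbar) = Var(X)/n = 16/98
Chebyshev: P(|Xbar-mu| >= 2/5) <= Var(Xbar)/(2/5)^2 = (8/49)/(4/25) = 50/49
Bound exceeds 1, so trivial bound: 1

1


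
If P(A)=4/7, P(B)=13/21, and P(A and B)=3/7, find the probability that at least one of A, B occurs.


P(A∪B) = P(A) + P(B) - P(A∩B)
= 4/7 + 13/21 - 3/7 = 16/21

16/21


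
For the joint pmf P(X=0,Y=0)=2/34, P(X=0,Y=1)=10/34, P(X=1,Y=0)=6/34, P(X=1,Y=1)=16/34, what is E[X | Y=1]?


P(Y=1) = 26/34
E[X|Y=1] = (0*10 + 1*16)/26 = 16/26 = 8/13

8/13


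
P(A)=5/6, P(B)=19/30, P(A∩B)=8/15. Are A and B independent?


P(A)*P(B) = 5/6*19/30 = 19/36
P(A∩B) = 8/15 != 19/36, so not independent

No, A and B are not independent


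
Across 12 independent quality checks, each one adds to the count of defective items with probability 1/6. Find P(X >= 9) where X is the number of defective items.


P(X>=9) = P(X=9) + P(X=10) + P(X=11) + P(X=12)
= 6875/544195584 + 275/362797056 + 5/181398528 + 1/2176782336
= 9737/725594112

9737/725594112


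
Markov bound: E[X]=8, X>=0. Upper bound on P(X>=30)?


Markov: P(X >= a) <= E[X]/a
P(X >= 30) <= 8/30 = 4/15

4/15


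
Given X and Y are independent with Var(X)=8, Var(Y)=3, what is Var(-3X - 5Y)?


Independence => Cov(X,Y)=0
Var(-3X - 5Y) = (-3)^2*Var(X) + (-5)^2*Var(Y)
= 9*8 + 25*3 = 147

147


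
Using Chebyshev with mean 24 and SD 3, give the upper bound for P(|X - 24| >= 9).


k = 9/3 = 3
Chebyshev: P(|X-mu| >= k*sigma) <= 1/k^2 = 1/3^2 = 1/9

1/9


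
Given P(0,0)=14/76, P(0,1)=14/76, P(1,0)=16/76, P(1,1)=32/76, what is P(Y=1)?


P(Y=1) = P(0,1)+P(1,1) = 14/76 + 32/76 = 46/76 = 23/38

23/38


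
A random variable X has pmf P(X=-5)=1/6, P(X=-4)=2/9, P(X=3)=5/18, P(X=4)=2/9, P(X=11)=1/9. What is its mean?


E[X] = sum(x * P(x))
= -5*1/6 - 4*2/9 + 3*5/18 + 4*2/9 + 11*1/9
= 11/9

11/9


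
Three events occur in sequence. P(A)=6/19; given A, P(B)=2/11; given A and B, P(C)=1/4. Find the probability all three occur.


P(A∩B∩C) = P(A) * P(B|A) * P(C|A∩B)
= 6/19 * 2/11 * 1/4
= 12/209 * 1/4 = 3/209

3/209


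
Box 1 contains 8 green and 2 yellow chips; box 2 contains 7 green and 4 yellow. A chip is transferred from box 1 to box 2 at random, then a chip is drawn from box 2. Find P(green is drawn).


P(transfer green) = 8/10 = 4/5; P(transfer yellow) = 1/5
If green transferred: Urn II has 8 green of 12, so P(green|green moved) = 2/3
If yellow transferred: Urn II has 7 green of 12, so P(green|yellow moved) = 7/12
By total probability: P(green) = 4/5*2/3 + 1/5*7/12 = 13/20

13/20


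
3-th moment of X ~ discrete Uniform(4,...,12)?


E[X^3] = (1/9) * sum(x^3 for x=4..12)
= 6048/9 = 672

672


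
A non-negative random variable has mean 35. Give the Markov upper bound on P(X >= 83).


Markov: P(X >= a) <= E[X]/a
P(X >= 83) <= 35/83

35/83


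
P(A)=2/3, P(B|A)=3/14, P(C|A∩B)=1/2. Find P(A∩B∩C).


P(A∩B∩C) = P(A) * P(B|A) * P(C|A∩B)
= 2/3 * 3/14 * 1/2
= 1/7 * 1/2 = 1/14

1/14


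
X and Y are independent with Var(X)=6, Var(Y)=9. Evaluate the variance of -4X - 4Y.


Independence => Cov(X,Y)=0
Var(-4X - 4Y) = (-4)^2*Var(X) + (-4)^2*Var(Y)
= 16*6 + 16*9 = 240

240


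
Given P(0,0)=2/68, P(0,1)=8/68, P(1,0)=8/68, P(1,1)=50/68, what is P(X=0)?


P(X=0) = P(0,0)+P(0,1) = 2/68 + 8/68 = 10/68 = 5/34

5/34


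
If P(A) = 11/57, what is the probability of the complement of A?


P(A') = 1 - P(A) = 1 - 11/57 = 46/57

46/57


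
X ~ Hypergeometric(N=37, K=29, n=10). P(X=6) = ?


P(X=6) = C(29,6)*C(8,4) / C(37,10)
= 475020*70 / 348330136
= 33251400/348330136 = 20475/214489

20475/214489


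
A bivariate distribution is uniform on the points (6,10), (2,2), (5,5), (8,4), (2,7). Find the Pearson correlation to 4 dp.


Cov(X,Y) = 1.2400, Var(X) = 5.4400, Var(Y) = 7.4400
rho = Cov/(sqrt(VarX)*sqrt(VarY)) = 0.1949

0.1949


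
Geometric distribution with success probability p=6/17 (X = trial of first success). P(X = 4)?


P(X=4) = (1-p)^3 * p = (11/17)^3 * 6/17
= 1331/4913 * 6/17 = 7986/83521

7986/83521


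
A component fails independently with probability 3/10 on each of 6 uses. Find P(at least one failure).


P(at least one) = 1 - P(none)
P(none) = (1 - 3/10)^6 = (7/10)^6 = 117649/1000000
P(at least one) = 1 - 117649/1000000 = 882351/1000000

882351/1000000


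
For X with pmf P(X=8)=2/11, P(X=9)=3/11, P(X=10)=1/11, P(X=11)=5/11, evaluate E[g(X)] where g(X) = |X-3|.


E[|X-3|] = sum(g(x)*P(x))
= 5*2/11 + 6*3/11 + 7*1/11 + 8*5/11
= 75/11

75/11


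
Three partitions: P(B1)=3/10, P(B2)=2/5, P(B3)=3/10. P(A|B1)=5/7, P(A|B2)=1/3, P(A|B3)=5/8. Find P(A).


P(A) = P(A|B1)P(B1) + P(A|B2)P(B2) + P(A|B3)P(B3)
= 5/7*3/10 + 1/3*2/5 + 5/8*3/10
= 3/14 + 2/15 + 3/16 = 899/1680

899/1680


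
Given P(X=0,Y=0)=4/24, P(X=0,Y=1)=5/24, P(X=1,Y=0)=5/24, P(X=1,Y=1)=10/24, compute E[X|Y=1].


P(Y=1) = 15/24
E[X|Y=1] = (0*5 + 1*10)/15 = 10/15 = 2/3

2/3


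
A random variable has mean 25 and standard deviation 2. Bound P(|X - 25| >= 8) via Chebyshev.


k = 8/2 = 4
Chebyshev: P(|X-mu| >= k*sigma) <= 1/k^2 = 1/4^2 = 1/16

1/16


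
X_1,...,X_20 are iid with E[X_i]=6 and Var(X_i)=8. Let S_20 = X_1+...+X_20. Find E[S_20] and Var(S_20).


E[S_n] = n*mu = 20*6 = 120
Var(S_n) = n*sigma^2 = 20*8 = 160

E[S_20]=120, Var(S_20)=160


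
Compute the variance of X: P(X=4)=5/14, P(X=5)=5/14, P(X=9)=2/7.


E[X] = 81/14, E[X^2] = 529/14
Var(X) = E[X^2] - (E[X])^2 = 529/14 - (81/14)^2 = 845/196

845/196


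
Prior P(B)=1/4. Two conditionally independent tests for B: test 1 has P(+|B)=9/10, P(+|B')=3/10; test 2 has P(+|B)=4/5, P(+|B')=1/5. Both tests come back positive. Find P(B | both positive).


After test 1: P(+) = 9/10*1/4 + 3/10*3/4 = 9/20
P(B|+) = (9/40)/(9/20) = 1/2
After test 2 (use post1 as new prior): P(+) = 4/5*1/2 + 1/5*1/2 = 1/2
P(B|+,+) = (2/5)/(1/2) = 4/5

4/5
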